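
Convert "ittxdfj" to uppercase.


Input string: 'ittxdfj'
Operation: convert each letter to uppercase
Mapping: 'i'->'I', 't'->'T', 't'->'T', 'x'->'X', 'd'->'D', 'f'->'F', 'j'->'J'
Result: ITTXDFJ


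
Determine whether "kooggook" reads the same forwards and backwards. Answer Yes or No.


Input string: 'kooggook'
Reversed: 'kooggook'
Compare pairs: s[0]='k' vs s[7]='k' (match), s[1]='o' vs s[6]='o' (match), s[2]='o' vs s[5]='o' (match), s[3]='g' vs s[4]='g' (match)
Palindrome: Yes


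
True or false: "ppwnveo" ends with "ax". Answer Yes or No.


Input string: 'ppwnveo'
Suffix to check: 'ax'
Last 2 characters of input: 'eo'
Match: False
Result: No


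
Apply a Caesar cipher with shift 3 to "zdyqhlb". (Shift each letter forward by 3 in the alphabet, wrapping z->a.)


Input: 'zdyqhlb', shift = 3
Operation: for each letter, (position + 3) mod 26
Mapping: 'z'(25+3=28, 28 mod 26=2)->'c', 'd'(3+3=6)->'g', 'y'(24+3=27, 27 mod 26=1)->'b', 'q'(16+3=19)->'t', 'h'(7+3=10)->'k', 'l'(11+3=14)->'o', 'b'(1+3=4)->'e'
Result: cgbtkoe


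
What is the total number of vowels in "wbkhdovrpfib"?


Input string: 'wbkhdovrpfib'
Operation: count vowels (a, e, i, o, u)
Scan: s[0]='w', s[1]='b', s[2]='k', s[3]='h', s[4]='d', s[5]='o' (vowel), s[6]='v', s[7]='r', s[8]='p', s[9]='f', s[10]='i' (vowel), s[11]='b'
Vowels found: 2
Result: 2


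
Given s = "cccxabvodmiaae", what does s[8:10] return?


Input string: 'cccxabvodmiaae'
Operation: slice [8:10]
Extract characters: s[8]='d', s[9]='m'
Result: dm


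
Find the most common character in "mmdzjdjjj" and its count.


Input: 'mmdzjdjjj'
Operation: tally each character
Counts: 'd':2, 'j':4, 'm':2, 'z':1
Maximum: 'j' appears 4 times


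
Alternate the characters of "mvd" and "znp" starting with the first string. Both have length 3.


String 1: 'mvd'
String 2: 'znp'
Operation: alternate characters
Pairs: 'm'+'z', 'v'+'n', 'd'+'p'
Result: mzvndp


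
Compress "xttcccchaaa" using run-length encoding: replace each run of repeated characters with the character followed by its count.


Input: 'xttcccchaaa'
Operation: identify consecutive runs
Runs: 'x' -> x1, 'tt' -> t2, 'cccc' -> c4, 'h' -> h1, 'aaa' -> a3
Encoded: x1t2c4h1a3


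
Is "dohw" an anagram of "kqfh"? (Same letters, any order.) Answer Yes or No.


String 1: 'kqfh' -> sorted: 'fhkq'
String 2: 'dohw' -> sorted: 'dhow'
Compare sorted forms: 'fhkq' != 'dhow'
Anagram: No


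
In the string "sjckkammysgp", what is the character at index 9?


Input string: 'sjckkammysgp'
Operation: get character at index 9
Index mapping: s[0]='s', s[1]='j', s[2]='c', s[3]='k', s[4]='k', s[5]='a', s[6]='m', s[7]='m', s[8]='y', s[9]='s'
Result: 's'


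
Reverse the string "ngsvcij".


Input string: 'ngsvcij'
Operation: reverse character order
Original order: 'n' -> 'g' -> 's' -> 'v' -> 'c' -> 'i' -> 'j'
Reversed order: 'j' -> 'i' -> 'c' -> 'v' -> 's' -> 'g' -> 'n'
Result: jicvsgn


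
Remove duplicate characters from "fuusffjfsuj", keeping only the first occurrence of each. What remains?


Input: 'fuusffjfsuj'
Operation: keep first occurrence of each character
Scan: s[0]='f' new -> keep; s[1]='u' new -> keep; s[2]='u' seen -> skip; s[3]='s' new -> keep; s[4]='f' seen -> skip; s[5]='f' seen -> skip; s[6]='j' new -> keep; s[7]='f' seen -> skip; s[8]='s' seen -> skip; s[9]='u' seen -> skip; s[10]='j' seen -> skip
Result: fusj


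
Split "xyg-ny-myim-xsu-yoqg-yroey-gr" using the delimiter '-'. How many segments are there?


Input string: 'xyg-ny-myim-xsu-yoqg-yroey-gr'
Delimiter: '-'
Split result: 'xyg', 'ny', 'myim', 'xsu', 'yoqg', 'yroey', 'gr'
Number of parts: 7


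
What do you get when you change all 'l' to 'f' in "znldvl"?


Input string: 'znldvl'
Operation: replace 'l' with 'f'
Positions of 'l': 2, 5
After replacement: znfdvf


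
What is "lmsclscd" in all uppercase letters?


Input string: 'lmsclscd'
Operation: convert each letter to uppercase
Mapping: 'l'->'L', 'm'->'M', 's'->'S', 'c'->'C', 'l'->'L', 's'->'S', 'c'->'C', 'd'->'D'
Result: LMSCLSCD


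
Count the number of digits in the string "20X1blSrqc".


Input string: '20X1blSrqc'
Operation: count digit characters (0-9)
Scan: '2'(digit), '0'(digit), 'X', '1'(digit), 'b', 'l', 'S', 'r', 'q', 'c'
Digits found: 3
Result: 3


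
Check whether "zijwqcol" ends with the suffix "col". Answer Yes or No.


Input string: 'zijwqcol'
Suffix to check: 'col'
Last 3 characters of input: 'col'
Match: True
Result: Yes


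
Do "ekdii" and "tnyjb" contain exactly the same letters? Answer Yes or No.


String 1: 'ekdii' -> sorted: 'deiik'
String 2: 'tnyjb' -> sorted: 'bjnty'
Compare sorted forms: 'deiik' != 'bjnty'
Anagram: No


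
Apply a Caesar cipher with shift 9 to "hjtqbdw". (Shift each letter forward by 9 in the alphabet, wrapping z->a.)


Input: 'hjtqbdw', shift = 9
Operation: for each letter, (position + 9) mod 26
Mapping: 'h'(7+9=16)->'q', 'j'(9+9=18)->'s', 't'(19+9=28, 28 mod 26=2)->'c', 'q'(16+9=25)->'z', 'b'(1+9=10)->'k', 'd'(3+9=12)->'m', 'w'(22+9=31, 31 mod 26=5)->'f'
Result: qsczkmf


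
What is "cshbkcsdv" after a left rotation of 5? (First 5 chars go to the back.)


Input: 'cshbkcsdv', shift = 5
Operation: split at index 5 and swap parts
Front part s[0:5] = 'cshbk'
Back part s[5:] = 'csdv'
Rotated = back + front = 'csdv' + 'cshbk'
Result: csdvcshbk


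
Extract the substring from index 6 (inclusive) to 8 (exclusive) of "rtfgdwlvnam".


Input string: 'rtfgdwlvnam'
Operation: slice [6:8]
Extract characters: s[6]='l', s[7]='v'
Result: lv


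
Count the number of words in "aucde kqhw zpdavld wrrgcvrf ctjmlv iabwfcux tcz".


Input string: 'aucde kqhw zpdavld wrrgcvrf ctjmlv iabwfcux tcz'
Operation: split by spaces
Words found: 'aucde', 'kqhw', 'zpdavld', 'wrrgcvrf', 'ctjmlv', 'iabwfcux', 'tcz'
Word count: 7


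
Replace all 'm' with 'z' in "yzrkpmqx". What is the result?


Input string: 'yzrkpmqx'
Operation: replace 'm' with 'z'
Positions of 'm': 5
After replacement: yzrkpzqx


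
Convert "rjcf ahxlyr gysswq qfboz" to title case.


Input string: 'rjcf ahxlyr gysswq qfboz'
Operation: capitalize first letter of each word
Word transformations: 'rjcf'->'Rjcf', 'ahxlyr'->'Ahxlyr', 'gysswq'->'Gysswq', 'qfboz'->'Qfboz'
Result: Rjcf Ahxlyr Gysswq Qfboz


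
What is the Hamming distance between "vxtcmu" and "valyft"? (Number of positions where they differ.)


String 1: 'vxtcmu'
String 2: 'valyft'
Compare each position: pos 0: 'v'=='v', pos 1: 'x'!='a', pos 2: 't'!='l', pos 3: 'c'!='y', pos 4: 'm'!='f', pos 5: 'u'!='t'
Differing positions: 5
Hamming distance: 5


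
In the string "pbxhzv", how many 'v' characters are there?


Input string: 'pbxhzv'
Target character: 'v'
Scan each position: s[5]='v'
Matches found at indices: 5
Total: 1


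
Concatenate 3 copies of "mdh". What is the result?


Input string: 'mdh'
Operation: repeat 3 times
Concatenation: 'mdh' + 'mdh' + 'mdh'
Result: mdhmdhmdh


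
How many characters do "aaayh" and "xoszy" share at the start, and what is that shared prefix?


String 1: 'aaayh'
String 2: 'xoszy'
Compare position by position:
pos 0: 'a' vs 'x' differ -> stop
Longest common prefix: "" (length 0)


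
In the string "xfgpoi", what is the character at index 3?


Input string: 'xfgpoi'
Operation: get character at index 3
Index mapping: s[0]='x', s[1]='f', s[2]='g', s[3]='p'
Result: 'p'


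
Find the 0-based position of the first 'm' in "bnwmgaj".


Input string: 'bnwmgaj'
Target: 'm'
Scanning left to right: s[0]='b', s[1]='n', s[2]='w', s[3]='m'
First match at index: 3


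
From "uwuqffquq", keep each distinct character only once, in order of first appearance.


Input: 'uwuqffquq'
Operation: keep first occurrence of each character
Scan: s[0]='u' new -> keep; s[1]='w' new -> keep; s[2]='u' seen -> skip; s[3]='q' new -> keep; s[4]='f' new -> keep; s[5]='f' seen -> skip; s[6]='q' seen -> skip; s[7]='u' seen -> skip; s[8]='q' seen -> skip
Result: uwqf


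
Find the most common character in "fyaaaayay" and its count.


Input: 'fyaaaayay'
Operation: tally each character
Counts: 'a':5, 'f':1, 'y':3
Maximum: 'a' appears 5 times


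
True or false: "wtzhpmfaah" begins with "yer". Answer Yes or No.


Input string: 'wtzhpmfaah'
Prefix to check: 'yer'
First 3 characters of input: 'wtz'
Match: False
Result: No


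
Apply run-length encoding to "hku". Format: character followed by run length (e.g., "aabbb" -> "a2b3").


Input: 'hku'
Operation: identify consecutive runs
Runs: 'h' -> h1, 'k' -> k1, 'u' -> u1
Encoded: h1k1u1


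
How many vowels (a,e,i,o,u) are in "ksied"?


Input string: 'ksied'
Operation: count vowels (a, e, i, o, u)
Scan: s[0]='k', s[1]='s', s[2]='i' (vowel), s[3]='e' (vowel), s[4]='d'
Vowels found: 2
Result: 2


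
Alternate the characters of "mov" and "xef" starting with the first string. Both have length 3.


String 1: 'mov'
String 2: 'xef'
Operation: alternate characters
Pairs: 'm'+'x', 'o'+'e', 'v'+'f'
Result: mxoevf


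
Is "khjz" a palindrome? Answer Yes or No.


Input string: 'khjz'
Reversed: 'zjhk'
Compare pairs: s[0]='k' vs s[3]='z' (mismatch), s[1]='h' vs s[2]='j' (mismatch)
Palindrome: No


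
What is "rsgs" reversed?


Input string: 'rsgs'
Operation: reverse character order
Original order: 'r' -> 's' -> 'g' -> 's'
Reversed order: 's' -> 'g' -> 's' -> 'r'
Result: sgsr


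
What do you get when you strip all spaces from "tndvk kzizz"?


Input string: 'tndvk kzizz'
Operation: remove all spaces
Words: 'tndvk', 'kzizz'
Join without spaces: tndvkkzizz


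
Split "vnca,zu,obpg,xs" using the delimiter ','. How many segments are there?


Input string: 'vnca,zu,obpg,xs'
Delimiter: ','
Split result: 'vnca', 'zu', 'obpg', 'xs'
Number of parts: 4


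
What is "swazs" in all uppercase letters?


Input string: 'swazs'
Operation: convert each letter to uppercase
Mapping: 's'->'S', 'w'->'W', 'a'->'A', 'z'->'Z', 's'->'S'
Result: SWAZS


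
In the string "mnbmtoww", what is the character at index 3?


Input string: 'mnbmtoww'
Operation: get character at index 3
Index mapping: s[0]='m', s[1]='n', s[2]='b', s[3]='m'
Result: 'm'


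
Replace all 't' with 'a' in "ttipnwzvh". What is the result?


Input string: 'ttipnwzvh'
Operation: replace 't' with 'a'
Positions of 't': 0, 1
After replacement: aaipnwzvh


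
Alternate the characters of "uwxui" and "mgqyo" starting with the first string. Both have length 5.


String 1: 'uwxui'
String 2: 'mgqyo'
Operation: alternate characters
Pairs: 'u'+'m', 'w'+'g', 'x'+'q', 'u'+'y', 'i'+'o'
Result: umwgxquyio


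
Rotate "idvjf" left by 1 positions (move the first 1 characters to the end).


Input: 'idvjf', shift = 1
Operation: split at index 1 and swap parts
Front part s[0:1] = 'i'
Back part s[1:] = 'dvjf'
Rotated = back + front = 'dvjf' + 'i'
Result: dvjfi


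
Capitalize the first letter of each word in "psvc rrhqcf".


Input string: 'psvc rrhqcf'
Operation: capitalize first letter of each word
Word transformations: 'psvc'->'Psvc', 'rrhqcf'->'Rrhqcf'
Result: Psvc Rrhqcf


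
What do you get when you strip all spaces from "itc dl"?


Input string: 'itc dl'
Operation: remove all spaces
Words: 'itc', 'dl'
Join without spaces: itcdl


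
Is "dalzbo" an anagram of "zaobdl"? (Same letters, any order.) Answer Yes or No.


String 1: 'zaobdl' -> sorted: 'abdloz'
String 2: 'dalzbo' -> sorted: 'abdloz'
Compare sorted forms: 'abdloz' == 'abdloz'
Anagram: Yes


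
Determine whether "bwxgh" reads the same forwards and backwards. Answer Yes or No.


Input string: 'bwxgh'
Reversed: 'hgxwb'
Compare pairs: s[0]='b' vs s[4]='h' (mismatch), s[1]='w' vs s[3]='g' (mismatch)
Palindrome: No


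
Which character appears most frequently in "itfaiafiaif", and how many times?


Input: 'itfaiafiaif'
Operation: tally each character
Counts: 'a':3, 'f':3, 'i':4, 't':1
Maximum: 'i' appears 4 times


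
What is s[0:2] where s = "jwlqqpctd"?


Input string: 'jwlqqpctd'
Operation: slice [0:2]
Extract characters: s[0]='j', s[1]='w'
Result: jw


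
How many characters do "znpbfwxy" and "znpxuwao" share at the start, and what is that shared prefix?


String 1: 'znpbfwxy'
String 2: 'znpxuwao'
Compare position by position:
pos 0: 'z' vs 'z' match
pos 1: 'n' vs 'n' match
pos 2: 'p' vs 'p' match
pos 3: 'b' vs 'x' differ -> stop
Longest common prefix: "znp" (length 3)


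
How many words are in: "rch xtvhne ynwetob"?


Input string: 'rch xtvhne ynwetob'
Operation: split by spaces
Words found: 'rch', 'xtvhne', 'ynwetob'
Word count: 3


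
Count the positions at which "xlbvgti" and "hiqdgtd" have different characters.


String 1: 'xlbvgti'
String 2: 'hiqdgtd'
Compare each position: pos 0: 'x'!='h', pos 1: 'l'!='i', pos 2: 'b'!='q', pos 3: 'v'!='d', pos 4: 'g'=='g', pos 5: 't'=='t', pos 6: 'i'!='d'
Differing positions: 5
Hamming distance: 5


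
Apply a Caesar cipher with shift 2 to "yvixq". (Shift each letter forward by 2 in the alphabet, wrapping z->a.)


Input: 'yvixq', shift = 2
Operation: for each letter, (position + 2) mod 26
Mapping: 'y'(24+2=26, 26 mod 26=0)->'a', 'v'(21+2=23)->'x', 'i'(8+2=10)->'k', 'x'(23+2=25)->'z', 'q'(16+2=18)->'s'
Result: axkzs


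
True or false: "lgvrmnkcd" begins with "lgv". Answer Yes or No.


Input string: 'lgvrmnkcd'
Prefix to check: 'lgv'
First 3 characters of input: 'lgv'
Match: True
Result: Yes


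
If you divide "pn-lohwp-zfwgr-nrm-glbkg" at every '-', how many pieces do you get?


Input string: 'pn-lohwp-zfwgr-nrm-glbkg'
Delimiter: '-'
Split result: 'pn', 'lohwp', 'zfwgr', 'nrm', 'glbkg'
Number of parts: 5


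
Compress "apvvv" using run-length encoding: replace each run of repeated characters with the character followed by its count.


Input: 'apvvv'
Operation: identify consecutive runs
Runs: 'a' -> a1, 'p' -> p1, 'vvv' -> v3
Encoded: a1p1v3


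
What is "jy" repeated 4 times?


Input string: 'jy'
Operation: repeat 4 times
Concatenation: 'jy' + 'jy' + 'jy' + 'jy'
Result: jyjyjyjy


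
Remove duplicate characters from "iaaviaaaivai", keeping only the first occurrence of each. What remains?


Input: 'iaaviaaaivai'
Operation: keep first occurrence of each character
Scan: s[0]='i' new -> keep; s[1]='a' new -> keep; s[2]='a' seen -> skip; s[3]='v' new -> keep; s[4]='i' seen -> skip; s[5]='a' seen -> skip; s[6]='a' seen -> skip; s[7]='a' seen -> skip; s[8]='i' seen -> skip; s[9]='v' seen -> skip; s[10]='a' seen -> skip; s[11]='i' seen -> skip
Result: iav


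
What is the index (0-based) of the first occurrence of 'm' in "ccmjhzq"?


Input string: 'ccmjhzq'
Target: 'm'
Scanning left to right: s[0]='c', s[1]='c', s[2]='m'
First match at index: 2


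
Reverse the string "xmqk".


Input string: 'xmqk'
Operation: reverse character order
Original order: 'x' -> 'm' -> 'q' -> 'k'
Reversed order: 'k' -> 'q' -> 'm' -> 'x'
Result: kqmx


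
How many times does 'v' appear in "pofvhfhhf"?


Input string: 'pofvhfhhf'
Target character: 'v'
Scan each position: s[3]='v'
Matches found at indices: 3
Total: 1


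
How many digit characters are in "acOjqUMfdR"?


Input string: 'acOjqUMfdR'
Operation: count digit characters (0-9)
Scan: 'a', 'c', 'O', 'j', 'q', 'U', 'M', 'f', 'd', 'R'
Digits found: 0
Result: 0


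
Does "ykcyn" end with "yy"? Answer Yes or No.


Input string: 'ykcyn'
Suffix to check: 'yy'
Last 2 characters of input: 'yn'
Match: False
Result: No


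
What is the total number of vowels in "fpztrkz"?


Input string: 'fpztrkz'
Operation: count vowels (a, e, i, o, u)
Scan: s[0]='f', s[1]='p', s[2]='z', s[3]='t', s[4]='r', s[5]='k', s[6]='z'
Vowels found: 0
Result: 0


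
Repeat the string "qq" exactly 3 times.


Input string: 'qq'
Operation: repeat 3 times
Concatenation: 'qq' + 'qq' + 'qq'
Result: qqqqqq


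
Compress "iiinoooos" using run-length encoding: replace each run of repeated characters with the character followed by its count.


Input: 'iiinoooos'
Operation: identify consecutive runs
Runs: 'iii' -> i3, 'n' -> n1, 'oooo' -> o4, 's' -> s1
Encoded: i3n1o4s1


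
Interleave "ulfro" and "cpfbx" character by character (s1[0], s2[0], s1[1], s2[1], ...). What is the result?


String 1: 'ulfro'
String 2: 'cpfbx'
Operation: alternate characters
Pairs: 'u'+'c', 'l'+'p', 'f'+'f', 'r'+'b', 'o'+'x'
Result: uclpffrbox


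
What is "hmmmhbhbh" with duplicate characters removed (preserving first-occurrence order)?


Input: 'hmmmhbhbh'
Operation: keep first occurrence of each character
Scan: s[0]='h' new -> keep; s[1]='m' new -> keep; s[2]='m' seen -> skip; s[3]='m' seen -> skip; s[4]='h' seen -> skip; s[5]='b' new -> keep; s[6]='h' seen -> skip; s[7]='b' seen -> skip; s[8]='h' seen -> skip
Result: hmb


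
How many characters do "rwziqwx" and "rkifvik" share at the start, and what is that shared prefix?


String 1: 'rwziqwx'
String 2: 'rkifvik'
Compare position by position:
pos 0: 'r' vs 'r' match
pos 1: 'w' vs 'k' differ -> stop
Longest common prefix: "r" (length 1)


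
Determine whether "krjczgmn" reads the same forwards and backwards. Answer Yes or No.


Input string: 'krjczgmn'
Reversed: 'nmgzcjrk'
Compare pairs: s[0]='k' vs s[7]='n' (mismatch), s[1]='r' vs s[6]='m' (mismatch), s[2]='j' vs s[5]='g' (mismatch), s[3]='c' vs s[4]='z' (mismatch)
Palindrome: No


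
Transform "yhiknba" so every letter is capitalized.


Input string: 'yhiknba'
Operation: convert each letter to uppercase
Mapping: 'y'->'Y', 'h'->'H', 'i'->'I', 'k'->'K', 'n'->'N', 'b'->'B', 'a'->'A'
Result: YHIKNBA


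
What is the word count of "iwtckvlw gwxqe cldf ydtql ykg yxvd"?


Input string: 'iwtckvlw gwxqe cldf ydtql ykg yxvd'
Operation: split by spaces
Words found: 'iwtckvlw', 'gwxqe', 'cldf', 'ydtql', 'ykg', 'yxvd'
Word count: 6


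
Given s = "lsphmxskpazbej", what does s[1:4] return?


Input string: 'lsphmxskpazbej'
Operation: slice [1:4]
Extract characters: s[1]='s', s[2]='p', s[3]='h'
Result: sph


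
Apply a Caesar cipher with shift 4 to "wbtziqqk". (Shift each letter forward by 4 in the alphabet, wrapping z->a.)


Input: 'wbtziqqk', shift = 4
Operation: for each letter, (position + 4) mod 26
Mapping: 'w'(22+4=26, 26 mod 26=0)->'a', 'b'(1+4=5)->'f', 't'(19+4=23)->'x', 'z'(25+4=29, 29 mod 26=3)->'d', 'i'(8+4=12)->'m', 'q'(16+4=20)->'u', 'q'(16+4=20)->'u', 'k'(10+4=14)->'o'
Result: afxdmuuo


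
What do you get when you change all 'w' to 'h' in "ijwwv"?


Input string: 'ijwwv'
Operation: replace 'w' with 'h'
Positions of 'w': 2, 3
After replacement: ijhhv


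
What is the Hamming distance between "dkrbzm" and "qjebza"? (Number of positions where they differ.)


String 1: 'dkrbzm'
String 2: 'qjebza'
Compare each position: pos 0: 'd'!='q', pos 1: 'k'!='j', pos 2: 'r'!='e', pos 3: 'b'=='b', pos 4: 'z'=='z', pos 5: 'm'!='a'
Differing positions: 4
Hamming distance: 4


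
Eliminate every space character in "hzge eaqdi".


Input string: 'hzge eaqdi'
Operation: remove all spaces
Words: 'hzge', 'eaqdi'
Join without spaces: hzgeeaqdi


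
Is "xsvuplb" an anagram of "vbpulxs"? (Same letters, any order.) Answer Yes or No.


String 1: 'vbpulxs' -> sorted: 'blpsuvx'
String 2: 'xsvuplb' -> sorted: 'blpsuvx'
Compare sorted forms: 'blpsuvx' == 'blpsuvx'
Anagram: Yes


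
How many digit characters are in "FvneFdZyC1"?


Input string: 'FvneFdZyC1'
Operation: count digit characters (0-9)
Scan: 'F', 'v', 'n', 'e', 'F', 'd', 'Z', 'y', 'C', '1'(digit)
Digits found: 1
Result: 1


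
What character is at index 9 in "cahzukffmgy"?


Input string: 'cahzukffmgy'
Operation: get character at index 9
Index mapping: s[0]='c', s[1]='a', s[2]='h', s[3]='z', s[4]='u', s[5]='k', s[6]='f', s[7]='f', s[8]='m', s[9]='g'
Result: 'g'


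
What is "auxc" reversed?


Input string: 'auxc'
Operation: reverse character order
Original order: 'a' -> 'u' -> 'x' -> 'c'
Reversed order: 'c' -> 'x' -> 'u' -> 'a'
Result: cxua


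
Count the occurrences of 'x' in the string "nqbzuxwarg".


Input string: 'nqbzuxwarg'
Target character: 'x'
Scan each position: s[5]='x'
Matches found at indices: 5
Total: 1


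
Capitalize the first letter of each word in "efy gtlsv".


Input string: 'efy gtlsv'
Operation: capitalize first letter of each word
Word transformations: 'efy'->'Efy', 'gtlsv'->'Gtlsv'
Result: Efy Gtlsv


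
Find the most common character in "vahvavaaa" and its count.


Input: 'vahvavaaa'
Operation: tally each character
Counts: 'a':5, 'h':1, 'v':3
Maximum: 'a' appears 5 times


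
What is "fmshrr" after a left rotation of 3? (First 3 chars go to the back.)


Input: 'fmshrr', shift = 3
Operation: split at index 3 and swap parts
Front part s[0:3] = 'fms'
Back part s[3:] = 'hrr'
Rotated = back + front = 'hrr' + 'fms'
Result: hrrfms


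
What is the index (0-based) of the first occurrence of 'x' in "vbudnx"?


Input string: 'vbudnx'
Target: 'x'
Scanning left to right: s[0]='v', s[1]='b', s[2]='u', s[3]='d', s[4]='n', s[5]='x'
First match at index: 5


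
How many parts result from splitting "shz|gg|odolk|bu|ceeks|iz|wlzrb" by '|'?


Input string: 'shz|gg|odolk|bu|ceeks|iz|wlzrb'
Delimiter: '|'
Split result: 'shz', 'gg', 'odolk', 'bu', 'ceeks', 'iz', 'wlzrb'
Number of parts: 7


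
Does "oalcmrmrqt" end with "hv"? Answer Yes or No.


Input string: 'oalcmrmrqt'
Suffix to check: 'hv'
Last 2 characters of input: 'qt'
Match: False
Result: No


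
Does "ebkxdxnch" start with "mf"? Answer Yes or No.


Input string: 'ebkxdxnch'
Prefix to check: 'mf'
First 2 characters of input: 'eb'
Match: False
Result: No


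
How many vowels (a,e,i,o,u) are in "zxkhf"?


Input string: 'zxkhf'
Operation: count vowels (a, e, i, o, u)
Scan: s[0]='z', s[1]='x', s[2]='k', s[3]='h', s[4]='f'
Vowels found: 0
Result: 0


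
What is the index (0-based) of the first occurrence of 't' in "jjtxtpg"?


Input string: 'jjtxtpg'
Target: 't'
Scanning left to right: s[0]='j', s[1]='j', s[2]='t'
First match at index: 2


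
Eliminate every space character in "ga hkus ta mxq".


Input string: 'ga hkus ta mxq'
Operation: remove all spaces
Words: 'ga', 'hkus', 'ta', 'mxq'
Join without spaces: gahkustamxq


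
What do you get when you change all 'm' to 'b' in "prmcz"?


Input string: 'prmcz'
Operation: replace 'm' with 'b'
Positions of 'm': 2
After replacement: prbcz


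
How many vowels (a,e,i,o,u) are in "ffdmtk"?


Input string: 'ffdmtk'
Operation: count vowels (a, e, i, o, u)
Scan: s[0]='f', s[1]='f', s[2]='d', s[3]='m', s[4]='t', s[5]='k'
Vowels found: 0
Result: 0


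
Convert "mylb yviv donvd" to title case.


Input string: 'mylb yviv donvd'
Operation: capitalize first letter of each word
Word transformations: 'mylb'->'Mylb', 'yviv'->'Yviv', 'donvd'->'Donvd'
Result: Mylb Yviv Donvd


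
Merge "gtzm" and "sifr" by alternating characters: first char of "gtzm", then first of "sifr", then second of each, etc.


String 1: 'gtzm'
String 2: 'sifr'
Operation: alternate characters
Pairs: 'g'+'s', 't'+'i', 'z'+'f', 'm'+'r'
Result: gstizfmr


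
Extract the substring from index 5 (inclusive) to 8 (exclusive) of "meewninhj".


Input string: 'meewninhj'
Operation: slice [5:8]
Extract characters: s[5]='i', s[6]='n', s[7]='h'
Result: inh


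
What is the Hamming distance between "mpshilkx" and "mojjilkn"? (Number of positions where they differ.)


String 1: 'mpshilkx'
String 2: 'mojjilkn'
Compare each position: pos 0: 'm'=='m', pos 1: 'p'!='o', pos 2: 's'!='j', pos 3: 'h'!='j', pos 4: 'i'=='i', pos 5: 'l'=='l', pos 6: 'k'=='k', pos 7: 'x'!='n'
Differing positions: 4
Hamming distance: 4


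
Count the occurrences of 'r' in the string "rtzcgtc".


Input string: 'rtzcgtc'
Target character: 'r'
Scan each position: s[0]='r'
Matches found at indices: 0
Total: 1


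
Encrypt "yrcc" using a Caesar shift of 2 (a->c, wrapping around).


Input: 'yrcc', shift = 2
Operation: for each letter, (position + 2) mod 26
Mapping: 'y'(24+2=26, 26 mod 26=0)->'a', 'r'(17+2=19)->'t', 'c'(2+2=4)->'e', 'c'(2+2=4)->'e'
Result: atee


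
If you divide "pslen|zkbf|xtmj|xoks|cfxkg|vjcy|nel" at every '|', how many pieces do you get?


Input string: 'pslen|zkbf|xtmj|xoks|cfxkg|vjcy|nel'
Delimiter: '|'
Split result: 'pslen', 'zkbf', 'xtmj', 'xoks', 'cfxkg', 'vjcy', 'nel'
Number of parts: 7


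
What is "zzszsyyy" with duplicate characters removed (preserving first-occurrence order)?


Input: 'zzszsyyy'
Operation: keep first occurrence of each character
Scan: s[0]='z' new -> keep; s[1]='z' seen -> skip; s[2]='s' new -> keep; s[3]='z' seen -> skip; s[4]='s' seen -> skip; s[5]='y' new -> keep; s[6]='y' seen -> skip; s[7]='y' seen -> skip
Result: zsy


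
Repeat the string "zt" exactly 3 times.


Input string: 'zt'
Operation: repeat 3 times
Concatenation: 'zt' + 'zt' + 'zt'
Result: ztztzt


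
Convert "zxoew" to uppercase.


Input string: 'zxoew'
Operation: convert each letter to uppercase
Mapping: 'z'->'Z', 'x'->'X', 'o'->'O', 'e'->'E', 'w'->'W'
Result: ZXOEW


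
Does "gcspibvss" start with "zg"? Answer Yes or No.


Input string: 'gcspibvss'
Prefix to check: 'zg'
First 2 characters of input: 'gc'
Match: False
Result: No


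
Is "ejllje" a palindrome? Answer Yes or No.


Input string: 'ejllje'
Reversed: 'ejllje'
Compare pairs: s[0]='e' vs s[5]='e' (match), s[1]='j' vs s[4]='j' (match), s[2]='l' vs s[3]='l' (match)
Palindrome: Yes


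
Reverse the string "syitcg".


Input string: 'syitcg'
Operation: reverse character order
Original order: 's' -> 'y' -> 'i' -> 't' -> 'c' -> 'g'
Reversed order: 'g' -> 'c' -> 't' -> 'i' -> 'y' -> 's'
Result: gctiys


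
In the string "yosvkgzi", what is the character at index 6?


Input string: 'yosvkgzi'
Operation: get character at index 6
Index mapping: s[0]='y', s[1]='o', s[2]='s', s[3]='v', s[4]='k', s[5]='g', s[6]='z'
Result: 'z'


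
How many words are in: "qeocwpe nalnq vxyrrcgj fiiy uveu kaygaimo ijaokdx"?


Input string: 'qeocwpe nalnq vxyrrcgj fiiy uveu kaygaimo ijaokdx'
Operation: split by spaces
Words found: 'qeocwpe', 'nalnq', 'vxyrrcgj', 'fiiy', 'uveu', 'kaygaimo', 'ijaokdx'
Word count: 7


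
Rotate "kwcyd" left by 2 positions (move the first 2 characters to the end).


Input: 'kwcyd', shift = 2
Operation: split at index 2 and swap parts
Front part s[0:2] = 'kw'
Back part s[2:] = 'cyd'
Rotated = back + front = 'cyd' + 'kw'
Result: cydkw


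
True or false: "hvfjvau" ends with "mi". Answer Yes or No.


Input string: 'hvfjvau'
Suffix to check: 'mi'
Last 2 characters of input: 'au'
Match: False
Result: No


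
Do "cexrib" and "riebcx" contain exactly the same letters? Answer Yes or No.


String 1: 'cexrib' -> sorted: 'bceirx'
String 2: 'riebcx' -> sorted: 'bceirx'
Compare sorted forms: 'bceirx' == 'bceirx'
Anagram: Yes


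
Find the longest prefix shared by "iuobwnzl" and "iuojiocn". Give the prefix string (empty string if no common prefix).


String 1: 'iuobwnzl'
String 2: 'iuojiocn'
Compare position by position:
pos 0: 'i' vs 'i' match
pos 1: 'u' vs 'u' match
pos 2: 'o' vs 'o' match
pos 3: 'b' vs 'j' differ -> stop
Longest common prefix: "iuo" (length 3)


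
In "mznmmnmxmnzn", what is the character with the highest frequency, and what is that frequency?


Input: 'mznmmnmxmnzn'
Operation: tally each character
Counts: 'm':5, 'n':4, 'x':1, 'z':2
Maximum: 'm' appears 5 times


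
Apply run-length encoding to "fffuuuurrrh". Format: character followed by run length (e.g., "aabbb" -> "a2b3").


Input: 'fffuuuurrrh'
Operation: identify consecutive runs
Runs: 'fff' -> f3, 'uuuu' -> u4, 'rrr' -> r3, 'h' -> h1
Encoded: f3u4r3h1


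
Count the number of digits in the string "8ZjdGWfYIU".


Input string: '8ZjdGWfYIU'
Operation: count digit characters (0-9)
Scan: '8'(digit), 'Z', 'j', 'd', 'G', 'W', 'f', 'Y', 'I', 'U'
Digits found: 1
Result: 1


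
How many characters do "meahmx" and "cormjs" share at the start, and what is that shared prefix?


String 1: 'meahmx'
String 2: 'cormjs'
Compare position by position:
pos 0: 'm' vs 'c' differ -> stop
Longest common prefix: "" (length 0)


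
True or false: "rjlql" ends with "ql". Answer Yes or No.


Input string: 'rjlql'
Suffix to check: 'ql'
Last 2 characters of input: 'ql'
Match: True
Result: Yes


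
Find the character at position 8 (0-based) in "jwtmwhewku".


Input string: 'jwtmwhewku'
Operation: get character at index 8
Index mapping: s[0]='j', s[1]='w', s[2]='t', s[3]='m', s[4]='w', s[5]='h', s[6]='e', s[7]='w', s[8]='k'
Result: 'k'


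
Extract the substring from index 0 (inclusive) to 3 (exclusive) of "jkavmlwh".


Input string: 'jkavmlwh'
Operation: slice [0:3]
Extract characters: s[0]='j', s[1]='k', s[2]='a'
Result: jka


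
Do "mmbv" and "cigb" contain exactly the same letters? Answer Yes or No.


String 1: 'mmbv' -> sorted: 'bmmv'
String 2: 'cigb' -> sorted: 'bcgi'
Compare sorted forms: 'bmmv' != 'bcgi'
Anagram: No


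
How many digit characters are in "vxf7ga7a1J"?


Input string: 'vxf7ga7a1J'
Operation: count digit characters (0-9)
Scan: 'v', 'x', 'f', '7'(digit), 'g', 'a', '7'(digit), 'a', '1'(digit), 'J'
Digits found: 3
Result: 3


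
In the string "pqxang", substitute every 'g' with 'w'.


Input string: 'pqxang'
Operation: replace 'g' with 'w'
Positions of 'g': 5
After replacement: pqxanw


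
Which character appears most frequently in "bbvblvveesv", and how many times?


Input: 'bbvblvveesv'
Operation: tally each character
Counts: 'b':3, 'e':2, 'l':1, 's':1, 'v':4
Maximum: 'v' appears 4 times


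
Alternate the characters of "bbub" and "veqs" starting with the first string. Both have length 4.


String 1: 'bbub'
String 2: 'veqs'
Operation: alternate characters
Pairs: 'b'+'v', 'b'+'e', 'u'+'q', 'b'+'s'
Result: bvbeuqbs


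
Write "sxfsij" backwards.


Input string: 'sxfsij'
Operation: reverse character order
Original order: 's' -> 'x' -> 'f' -> 's' -> 'i' -> 'j'
Reversed order: 'j' -> 'i' -> 's' -> 'f' -> 'x' -> 's'
Result: jisfxs


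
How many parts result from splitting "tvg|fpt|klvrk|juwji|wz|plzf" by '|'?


Input string: 'tvg|fpt|klvrk|juwji|wz|plzf'
Delimiter: '|'
Split result: 'tvg', 'fpt', 'klvrk', 'juwji', 'wz', 'plzf'
Number of parts: 6


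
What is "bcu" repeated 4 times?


Input string: 'bcu'
Operation: repeat 4 times
Concatenation: 'bcu' + 'bcu' + 'bcu' + 'bcu'
Result: bcubcubcubcu


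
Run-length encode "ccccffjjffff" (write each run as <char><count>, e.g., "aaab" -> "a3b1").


Input: 'ccccffjjffff'
Operation: identify consecutive runs
Runs: 'cccc' -> c4, 'ff' -> f2, 'jj' -> j2, 'ffff' -> f4
Encoded: c4f2j2f4


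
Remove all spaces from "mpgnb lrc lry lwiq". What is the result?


Input string: 'mpgnb lrc lry lwiq'
Operation: remove all spaces
Words: 'mpgnb', 'lrc', 'lry', 'lwiq'
Join without spaces: mpgnblrclrylwiq


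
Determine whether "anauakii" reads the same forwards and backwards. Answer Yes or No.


Input string: 'anauakii'
Reversed: 'iikauana'
Compare pairs: s[0]='a' vs s[7]='i' (mismatch), s[1]='n' vs s[6]='i' (mismatch), s[2]='a' vs s[5]='k' (mismatch), s[3]='u' vs s[4]='a' (mismatch)
Palindrome: No


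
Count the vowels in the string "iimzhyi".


Input string: 'iimzhyi'
Operation: count vowels (a, e, i, o, u)
Scan: s[0]='i' (vowel), s[1]='i' (vowel), s[2]='m', s[3]='z', s[4]='h', s[5]='y', s[6]='i' (vowel)
Vowels found: 3
Result: 3


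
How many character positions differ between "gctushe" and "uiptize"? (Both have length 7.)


String 1: 'gctushe'
String 2: 'uiptize'
Compare each position: pos 0: 'g'!='u', pos 1: 'c'!='i', pos 2: 't'!='p', pos 3: 'u'!='t', pos 4: 's'!='i', pos 5: 'h'!='z', pos 6: 'e'=='e'
Differing positions: 6
Hamming distance: 6


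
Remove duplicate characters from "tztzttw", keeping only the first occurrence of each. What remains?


Input: 'tztzttw'
Operation: keep first occurrence of each character
Scan: s[0]='t' new -> keep; s[1]='z' new -> keep; s[2]='t' seen -> skip; s[3]='z' seen -> skip; s[4]='t' seen -> skip; s[5]='t' seen -> skip; s[6]='w' new -> keep
Result: tzw


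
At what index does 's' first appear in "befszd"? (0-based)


Input string: 'befszd'
Target: 's'
Scanning left to right: s[0]='b', s[1]='e', s[2]='f', s[3]='s'
First match at index: 3


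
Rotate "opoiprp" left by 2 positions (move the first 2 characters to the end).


Input: 'opoiprp', shift = 2
Operation: split at index 2 and swap parts
Front part s[0:2] = 'op'
Back part s[2:] = 'oiprp'
Rotated = back + front = 'oiprp' + 'op'
Result: oiprpop


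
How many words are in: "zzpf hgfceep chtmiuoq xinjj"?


Input string: 'zzpf hgfceep chtmiuoq xinjj'
Operation: split by spaces
Words found: 'zzpf', 'hgfceep', 'chtmiuoq', 'xinjj'
Word count: 4


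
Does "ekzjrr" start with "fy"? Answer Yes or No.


Input string: 'ekzjrr'
Prefix to check: 'fy'
First 2 characters of input: 'ek'
Match: False
Result: No


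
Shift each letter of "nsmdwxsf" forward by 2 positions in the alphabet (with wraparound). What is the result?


Input: 'nsmdwxsf', shift = 2
Operation: for each letter, (position + 2) mod 26
Mapping: 'n'(13+2=15)->'p', 's'(18+2=20)->'u', 'm'(12+2=14)->'o', 'd'(3+2=5)->'f', 'w'(22+2=24)->'y', 'x'(23+2=25)->'z', 's'(18+2=20)->'u', 'f'(5+2=7)->'h'
Result: puofyzuh


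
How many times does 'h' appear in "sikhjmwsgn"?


Input string: 'sikhjmwsgn'
Target character: 'h'
Scan each position: s[3]='h'
Matches found at indices: 3
Total: 1


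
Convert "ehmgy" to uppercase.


Input string: 'ehmgy'
Operation: convert each letter to uppercase
Mapping: 'e'->'E', 'h'->'H', 'm'->'M', 'g'->'G', 'y'->'Y'
Result: EHMGY


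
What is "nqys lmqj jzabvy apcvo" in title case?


Input string: 'nqys lmqj jzabvy apcvo'
Operation: capitalize first letter of each word
Word transformations: 'nqys'->'Nqys', 'lmqj'->'Lmqj', 'jzabvy'->'Jzabvy', 'apcvo'->'Apcvo'
Result: Nqys Lmqj Jzabvy Apcvo


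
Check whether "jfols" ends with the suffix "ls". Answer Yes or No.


Input string: 'jfols'
Suffix to check: 'ls'
Last 2 characters of input: 'ls'
Match: True
Result: Yes


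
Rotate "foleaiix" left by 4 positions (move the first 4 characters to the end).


Input: 'foleaiix', shift = 4
Operation: split at index 4 and swap parts
Front part s[0:4] = 'fole'
Back part s[4:] = 'aiix'
Rotated = back + front = 'aiix' + 'fole'
Result: aiixfole


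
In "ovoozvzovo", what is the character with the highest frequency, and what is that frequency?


Input: 'ovoozvzovo'
Operation: tally each character
Counts: 'o':5, 'v':3, 'z':2
Maximum: 'o' appears 5 times


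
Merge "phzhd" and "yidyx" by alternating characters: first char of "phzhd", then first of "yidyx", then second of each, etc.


String 1: 'phzhd'
String 2: 'yidyx'
Operation: alternate characters
Pairs: 'p'+'y', 'h'+'i', 'z'+'d', 'h'+'y', 'd'+'x'
Result: pyhizdhydx


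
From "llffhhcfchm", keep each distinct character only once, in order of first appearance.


Input: 'llffhhcfchm'
Operation: keep first occurrence of each character
Scan: s[0]='l' new -> keep; s[1]='l' seen -> skip; s[2]='f' new -> keep; s[3]='f' seen -> skip; s[4]='h' new -> keep; s[5]='h' seen -> skip; s[6]='c' new -> keep; s[7]='f' seen -> skip; s[8]='c' seen -> skip; s[9]='h' seen -> skip; s[10]='m' new -> keep
Result: lfhcm


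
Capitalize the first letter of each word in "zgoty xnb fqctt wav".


Input string: 'zgoty xnb fqctt wav'
Operation: capitalize first letter of each word
Word transformations: 'zgoty'->'Zgoty', 'xnb'->'Xnb', 'fqctt'->'Fqctt', 'wav'->'Wav'
Result: Zgoty Xnb Fqctt Wav


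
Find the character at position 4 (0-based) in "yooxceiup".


Input string: 'yooxceiup'
Operation: get character at index 4
Index mapping: s[0]='y', s[1]='o', s[2]='o', s[3]='x', s[4]='c'
Result: 'c'


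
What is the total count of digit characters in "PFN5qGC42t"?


Input string: 'PFN5qGC42t'
Operation: count digit characters (0-9)
Scan: 'P', 'F', 'N', '5'(digit), 'q', 'G', 'C', '4'(digit), '2'(digit), 't'
Digits found: 3
Result: 3


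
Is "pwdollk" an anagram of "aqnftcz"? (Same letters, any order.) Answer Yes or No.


String 1: 'aqnftcz' -> sorted: 'acfnqtz'
String 2: 'pwdollk' -> sorted: 'dkllopw'
Compare sorted forms: 'acfnqtz' != 'dkllopw'
Anagram: No


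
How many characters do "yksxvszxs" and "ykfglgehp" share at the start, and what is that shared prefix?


String 1: 'yksxvszxs'
String 2: 'ykfglgehp'
Compare position by position:
pos 0: 'y' vs 'y' match
pos 1: 'k' vs 'k' match
pos 2: 's' vs 'f' differ -> stop
Longest common prefix: "yk" (length 2)


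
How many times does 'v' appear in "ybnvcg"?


Input string: 'ybnvcg'
Target character: 'v'
Scan each position: s[3]='v'
Matches found at indices: 3
Total: 1


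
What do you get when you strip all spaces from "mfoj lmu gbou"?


Input string: 'mfoj lmu gbou'
Operation: remove all spaces
Words: 'mfoj', 'lmu', 'gbou'
Join without spaces: mfojlmugbou


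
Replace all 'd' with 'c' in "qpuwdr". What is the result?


Input string: 'qpuwdr'
Operation: replace 'd' with 'c'
Positions of 'd': 4
After replacement: qpuwcr


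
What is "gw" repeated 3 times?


Input string: 'gw'
Operation: repeat 3 times
Concatenation: 'gw' + 'gw' + 'gw'
Result: gwgwgw


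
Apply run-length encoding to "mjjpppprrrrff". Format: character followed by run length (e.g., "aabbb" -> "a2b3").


Input: 'mjjpppprrrrff'
Operation: identify consecutive runs
Runs: 'm' -> m1, 'jj' -> j2, 'pppp' -> p4, 'rrrr' -> r4, 'ff' -> f2
Encoded: m1j2p4r4f2


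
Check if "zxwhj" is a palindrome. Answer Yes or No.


Input string: 'zxwhj'
Reversed: 'jhwxz'
Compare pairs: s[0]='z' vs s[4]='j' (mismatch), s[1]='x' vs s[3]='h' (mismatch)
Palindrome: No


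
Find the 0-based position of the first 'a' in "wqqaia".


Input string: 'wqqaia'
Target: 'a'
Scanning left to right: s[0]='w', s[1]='q', s[2]='q', s[3]='a'
First match at index: 3


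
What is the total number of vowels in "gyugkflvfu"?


Input string: 'gyugkflvfu'
Operation: count vowels (a, e, i, o, u)
Scan: s[0]='g', s[1]='y', s[2]='u' (vowel), s[3]='g', s[4]='k', s[5]='f', s[6]='l', s[7]='v', s[8]='f', s[9]='u' (vowel)
Vowels found: 2
Result: 2


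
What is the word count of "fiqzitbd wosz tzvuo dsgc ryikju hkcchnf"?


Input string: 'fiqzitbd wosz tzvuo dsgc ryikju hkcchnf'
Operation: split by spaces
Words found: 'fiqzitbd', 'wosz', 'tzvuo', 'dsgc', 'ryikju', 'hkcchnf'
Word count: 6


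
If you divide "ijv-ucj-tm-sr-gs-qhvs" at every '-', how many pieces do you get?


Input string: 'ijv-ucj-tm-sr-gs-qhvs'
Delimiter: '-'
Split result: 'ijv', 'ucj', 'tm', 'sr', 'gs', 'qhvs'
Number of parts: 6


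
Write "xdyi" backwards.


Input string: 'xdyi'
Operation: reverse character order
Original order: 'x' -> 'd' -> 'y' -> 'i'
Reversed order: 'i' -> 'y' -> 'd' -> 'x'
Result: iydx


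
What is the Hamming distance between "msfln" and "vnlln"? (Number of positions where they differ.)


String 1: 'msfln'
String 2: 'vnlln'
Compare each position: pos 0: 'm'!='v', pos 1: 's'!='n', pos 2: 'f'!='l', pos 3: 'l'=='l', pos 4: 'n'=='n'
Differing positions: 3
Hamming distance: 3


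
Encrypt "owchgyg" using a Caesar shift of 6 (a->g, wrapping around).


Input: 'owchgyg', shift = 6
Operation: for each letter, (position + 6) mod 26
Mapping: 'o'(14+6=20)->'u', 'w'(22+6=28, 28 mod 26=2)->'c', 'c'(2+6=8)->'i', 'h'(7+6=13)->'n', 'g'(6+6=12)->'m', 'y'(24+6=30, 30 mod 26=4)->'e', 'g'(6+6=12)->'m'
Result: ucinmem


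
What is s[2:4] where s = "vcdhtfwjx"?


Input string: 'vcdhtfwjx'
Operation: slice [2:4]
Extract characters: s[2]='d', s[3]='h'
Result: dh


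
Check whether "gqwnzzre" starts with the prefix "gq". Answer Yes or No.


Input string: 'gqwnzzre'
Prefix to check: 'gq'
First 2 characters of input: 'gq'
Match: True
Result: Yes
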